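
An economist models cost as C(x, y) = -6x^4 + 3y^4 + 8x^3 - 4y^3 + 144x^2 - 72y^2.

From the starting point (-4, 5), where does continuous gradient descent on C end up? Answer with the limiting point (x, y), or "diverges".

diverges

C is separable, so gradient descent decouples: x follows -∂C/∂x, y follows -∂C/∂y.
∂C/∂x = -24x(x - 4)(x + 3); at x=-4 this is 768, so x decreases.
∂C/∂y = 12y(y - 4)(y + 3); at y=5 this is 480, so y decreases.
The x-coordinate has no critical point in that direction and runs off to infinity.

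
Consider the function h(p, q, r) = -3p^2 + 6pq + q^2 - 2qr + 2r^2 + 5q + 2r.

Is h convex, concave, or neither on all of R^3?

h is quadratic, so its Hessian is the constant matrix H = [[-6, 6, 0], [6, 2, -2], [0, -2, 4]].
Leading principal minors: -6, -48, -168.
Neither pattern holds ⇒ H is indefinite ⇒ neither convex nor concave.

neither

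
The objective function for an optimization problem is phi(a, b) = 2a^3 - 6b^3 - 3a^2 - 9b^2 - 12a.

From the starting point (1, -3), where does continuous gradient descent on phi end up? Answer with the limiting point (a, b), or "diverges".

phi is separable, so gradient descent decouples: a follows -∂phi/∂a, b follows -∂phi/∂b.
∂phi/∂a = 6(a - 2)(a + 1); at a=1 this is -12, so a increases.
∂phi/∂b = -18b(b + 1); at b=-3 this is -108, so b increases.
a converges to its nearest critical value 2 (a local min of the a-part); b converges to -1. The iterate converges to (2, -1).

(2, -1)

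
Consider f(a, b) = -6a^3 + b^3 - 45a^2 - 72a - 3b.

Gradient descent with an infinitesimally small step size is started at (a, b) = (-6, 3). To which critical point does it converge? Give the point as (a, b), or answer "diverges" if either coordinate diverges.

f is separable, so gradient descent decouples: a follows -∂f/∂a, b follows -∂f/∂b.
∂f/∂a = -18(a + 1)(a + 4); at a=-6 this is -180, so a increases.
∂f/∂b = 3(b - 1)(b + 1); at b=3 this is 24, so b decreases.
a converges to its nearest critical value -4 (a local min of the a-part); b converges to 1. The iterate converges to (-4, 1).

(-4, 1)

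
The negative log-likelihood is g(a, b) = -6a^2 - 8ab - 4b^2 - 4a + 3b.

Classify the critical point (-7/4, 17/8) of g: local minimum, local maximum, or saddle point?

local maximum

The Hessian of g is constant: H = [[-12, -8], [-8, -8]].
det(H) = (-12)·(-8) − (-8)² = 32.
det(H) > 0 and tr(H) = -20 < 0, so H is negative definite and the point is a local maximum.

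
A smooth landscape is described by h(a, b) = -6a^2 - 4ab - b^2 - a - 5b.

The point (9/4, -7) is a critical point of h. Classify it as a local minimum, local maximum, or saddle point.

local maximum

The Hessian of h is constant: H = [[-12, -4], [-4, -2]].
det(H) = (-12)·(-2) − (-4)² = 8.
det(H) > 0 and tr(H) = -14 < 0, so H is negative definite and the point is a local maximum.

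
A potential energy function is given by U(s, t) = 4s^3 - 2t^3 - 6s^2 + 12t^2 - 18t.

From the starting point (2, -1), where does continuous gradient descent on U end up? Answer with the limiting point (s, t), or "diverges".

U is separable, so gradient descent decouples: s follows -∂U/∂s, t follows -∂U/∂t.
∂U/∂s = 12s(s - 1); at s=2 this is 24, so s decreases.
∂U/∂t = -6(t - 3)(t - 1); at t=-1 this is -48, so t increases.
s converges to its nearest critical value 1 (a local min of the s-part); t converges to 1. The iterate converges to (1, 1).

(1, 1)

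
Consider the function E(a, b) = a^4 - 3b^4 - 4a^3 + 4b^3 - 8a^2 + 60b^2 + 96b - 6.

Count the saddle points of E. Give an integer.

5

E separates as a function of a plus a function of b, so ∇E=0 decouples.
∂E/∂a = 4a(a - 4)(a + 1) = 0 at a ∈ {-1, 0, 4}; ∂E/∂b = -12(b - 4)(b + 1)(b + 2) = 0 at b ∈ {-2, -1, 4}.
The Hessian is diagonal: diag(E_aa, E_bb). Second derivatives: E_aa(-1)=20, E_aa(0)=-16, E_aa(4)=80; E_bb(-2)=-72, E_bb(-1)=60, E_bb(4)=-360.
Saddle points occur where the two diagonal entries have opposite signs: (-1, -2), (-1, 4), (0, -1), (4, -2), (4, 4). Count: 5.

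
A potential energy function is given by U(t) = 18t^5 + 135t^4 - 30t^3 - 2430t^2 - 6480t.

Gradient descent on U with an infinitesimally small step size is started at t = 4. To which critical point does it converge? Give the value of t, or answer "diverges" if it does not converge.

U'(t) = 90(t - 3)(t + 2)(t + 3)(t + 4), so U'(4) = 30240.
Gradient descent moves in the -U' direction, i.e. t is decreasing.
The nearest critical point in that direction is t = 3, where U'' = 18900 > 0 (a local minimum). The iterate converges there.

3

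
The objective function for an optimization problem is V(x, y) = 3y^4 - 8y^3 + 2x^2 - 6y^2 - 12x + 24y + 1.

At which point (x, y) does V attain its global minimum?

V(x,y) separates as P(x) + Q(y) + 1, so its minimum is min P + min Q + 1.
P'(x) = 4x - 12 vanishes at x ∈ {3}; Q'(y) = 12(y - 2)(y - 1)(y + 1) vanishes at y ∈ {-1, 1, 2}.
Local minima of P (where P''>0): P(3)=-18. Local minima of Q: Q(-1)=-19, Q(2)=8.
So the global minimum of V is P(3) + Q(-1) + 1 = -18 − 19 + 1 = -36, attained at (3, -1).

(3, -1)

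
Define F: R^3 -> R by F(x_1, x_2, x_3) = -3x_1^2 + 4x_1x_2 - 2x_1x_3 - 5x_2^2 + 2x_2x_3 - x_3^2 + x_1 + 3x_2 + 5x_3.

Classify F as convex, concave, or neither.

F is quadratic, so its Hessian is the constant matrix H = [[-6, 4, -2], [4, -10, 2], [-2, 2, -2]].
Leading principal minors: -6, 44, -56.
Signs alternate −, +, − ⇒ H ≺ 0 ⇒ concave.

concave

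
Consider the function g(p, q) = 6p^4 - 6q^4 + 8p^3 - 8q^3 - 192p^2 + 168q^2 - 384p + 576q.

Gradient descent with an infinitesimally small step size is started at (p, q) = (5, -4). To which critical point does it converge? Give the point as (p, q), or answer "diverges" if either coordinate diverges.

g is separable, so gradient descent decouples: p follows -∂g/∂p, q follows -∂g/∂q.
∂g/∂p = 24(p - 4)(p + 1)(p + 4); at p=5 this is 1296, so p decreases.
∂g/∂q = -24(q - 4)(q + 2)(q + 3); at q=-4 this is 384, so q decreases.
The q-coordinate has no critical point in that direction and runs off to infinity.

diverges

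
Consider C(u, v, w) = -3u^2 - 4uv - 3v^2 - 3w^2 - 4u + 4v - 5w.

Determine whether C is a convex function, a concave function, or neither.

concave

C is quadratic, so its Hessian is the constant matrix H = [[-6, -4, 0], [-4, -6, 0], [0, 0, -6]].
Leading principal minors: -6, 20, -120.
Signs alternate −, +, − ⇒ H ≺ 0 ⇒ concave.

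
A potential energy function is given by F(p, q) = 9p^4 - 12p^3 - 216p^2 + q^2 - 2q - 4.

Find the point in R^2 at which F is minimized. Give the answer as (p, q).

F(p,q) separates as A(p) + B(q) − 4, so its minimum is min A + min B − 4.
A'(p) = 36p(p - 4)(p + 3) vanishes at p ∈ {-3, 0, 4}; B'(q) = 2q - 2 vanishes at q ∈ {1}.
Local minima of A (where A''>0): A(-3)=-891, A(4)=-1920. Local minima of B: B(1)=-1.
So the global minimum of F is A(4) + B(1) − 4 = -1920 − 1 − 4 = -1925, attained at (4, 1).

(4, 1)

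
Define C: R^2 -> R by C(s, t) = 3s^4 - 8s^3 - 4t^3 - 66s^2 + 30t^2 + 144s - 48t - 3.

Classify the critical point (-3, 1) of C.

The mixed partial ∂²C/∂s∂t is 0, so the Hessian at any point is diag(C_ss, C_tt) = diag(12(3s^2 - 4s - 11), 12(-2t + 5)).
At (-3, 1): H = diag(336, 36).
Both eigenvalues are positive, so H is positive definite: a local minimum.

local minimum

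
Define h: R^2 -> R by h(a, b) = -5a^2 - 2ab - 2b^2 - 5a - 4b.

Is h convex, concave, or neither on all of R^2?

concave

h is quadratic, so its Hessian is the constant matrix H = [[-10, -2], [-2, -4]].
det(H) = 36, tr(H) = -14.
det(H) > 0 and tr(H) < 0, so H is negative definite everywhere: concave.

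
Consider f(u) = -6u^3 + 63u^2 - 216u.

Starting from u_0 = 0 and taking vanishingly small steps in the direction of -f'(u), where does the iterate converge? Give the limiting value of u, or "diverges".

3

f'(u) = -18(u - 4)(u - 3), so f'(0) = -216.
Gradient descent moves in the -f' direction, i.e. u is increasing.
The nearest critical point in that direction is u = 3, where f'' = 18 > 0 (a local minimum). The iterate converges there.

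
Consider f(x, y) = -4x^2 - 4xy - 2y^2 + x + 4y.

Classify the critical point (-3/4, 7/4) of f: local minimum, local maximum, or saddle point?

local maximum

The Hessian of f is constant: H = [[-8, -4], [-4, -4]].
det(H) = (-8)·(-4) − (-4)² = 16.
det(H) > 0 and tr(H) = -12 < 0, so H is negative definite and the point is a local maximum.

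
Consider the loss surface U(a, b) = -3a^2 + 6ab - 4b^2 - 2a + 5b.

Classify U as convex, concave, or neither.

concave

U is quadratic, so its Hessian is the constant matrix H = [[-6, 6], [6, -8]].
det(H) = 12, tr(H) = -14.
det(H) > 0 and tr(H) < 0, so H is negative definite everywhere: concave.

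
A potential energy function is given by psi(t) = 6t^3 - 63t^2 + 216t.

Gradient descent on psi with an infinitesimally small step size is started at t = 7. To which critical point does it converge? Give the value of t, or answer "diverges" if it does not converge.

4

psi'(t) = 18(t - 4)(t - 3), so psi'(7) = 216.
Gradient descent moves in the -psi' direction, i.e. t is decreasing.
The nearest critical point in that direction is t = 4, where psi'' = 18 > 0 (a local minimum). The iterate converges there.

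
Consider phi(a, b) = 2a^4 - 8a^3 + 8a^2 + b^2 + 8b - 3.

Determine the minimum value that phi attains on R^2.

phi(a,b) separates as P(a) + Q(b) − 3, so its minimum is min P + min Q − 3.
P'(a) = 8a(a - 2)(a - 1) vanishes at a ∈ {0, 1, 2}; Q'(b) = 2b + 8 vanishes at b ∈ {-4}.
Local minima of P (where P''>0): P(0)=0, P(2)=0. Local minima of Q: Q(-4)=-16.
So the global minimum of phi is P(0) + Q(-4) − 3 = 0 − 16 − 3 = -19, attained at (0, -4).

-19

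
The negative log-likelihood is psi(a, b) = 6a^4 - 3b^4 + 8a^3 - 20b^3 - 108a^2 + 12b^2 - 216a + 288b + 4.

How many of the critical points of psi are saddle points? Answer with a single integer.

5

psi separates as a function of a plus a function of b, so ∇psi=0 decouples.
∂psi/∂a = 24(a - 3)(a + 1)(a + 3) = 0 at a ∈ {-3, -1, 3}; ∂psi/∂b = -12(b - 2)(b + 3)(b + 4) = 0 at b ∈ {-4, -3, 2}.
The Hessian is diagonal: diag(psi_aa, psi_bb). Second derivatives: psi_aa(-3)=288, psi_aa(-1)=-192, psi_aa(3)=576; psi_bb(-4)=-72, psi_bb(-3)=60, psi_bb(2)=-360.
Saddle points occur where the two diagonal entries have opposite signs: (-3, -4), (-3, 2), (-1, -3), (3, -4), (3, 2). Count: 5.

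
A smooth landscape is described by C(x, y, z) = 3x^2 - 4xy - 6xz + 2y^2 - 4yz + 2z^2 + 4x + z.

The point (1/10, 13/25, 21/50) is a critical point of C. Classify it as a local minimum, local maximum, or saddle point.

The Hessian is constant: H = [[6, -4, -6], [-4, 4, -4], [-6, -4, 4]].
Leading principal minors: Δ₁ = 6, Δ₂ = 8, Δ₃ = -400.
The minors fit neither the all-positive nor the alternating-sign pattern, so H is indefinite: a saddle point.

saddle point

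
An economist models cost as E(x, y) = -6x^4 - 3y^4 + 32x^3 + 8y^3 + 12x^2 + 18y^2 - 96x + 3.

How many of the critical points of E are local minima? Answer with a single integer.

1

E separates as a function of x plus a function of y, so ∇E=0 decouples.
∂E/∂x = -24(x - 4)(x - 1)(x + 1) = 0 at x ∈ {-1, 1, 4}; ∂E/∂y = -12y(y - 3)(y + 1) = 0 at y ∈ {-1, 0, 3}.
The Hessian is diagonal: diag(E_xx, E_yy). Second derivatives: E_xx(-1)=-240, E_xx(1)=144, E_xx(4)=-360; E_yy(-1)=-48, E_yy(0)=36, E_yy(3)=-144.
Local minima occur where both diagonal entries positive: (1, 0). Count: 1.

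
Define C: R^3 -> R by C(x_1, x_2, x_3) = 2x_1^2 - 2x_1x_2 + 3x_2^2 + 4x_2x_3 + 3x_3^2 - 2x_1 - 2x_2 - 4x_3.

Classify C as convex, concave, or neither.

convex

C is quadratic, so its Hessian is the constant matrix H = [[4, -2, 0], [-2, 6, 4], [0, 4, 6]].
Leading principal minors: 4, 20, 56.
All positive ⇒ H ≻ 0 ⇒ convex.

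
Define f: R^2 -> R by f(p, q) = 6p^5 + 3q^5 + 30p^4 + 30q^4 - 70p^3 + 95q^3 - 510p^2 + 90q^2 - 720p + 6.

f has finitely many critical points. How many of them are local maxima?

4

f separates as a function of p plus a function of q, so ∇f=0 decouples.
∂f/∂p = 30(p - 3)(p + 1)(p + 2)(p + 4) = 0 at p ∈ {-4, -2, -1, 3}; ∂f/∂q = 15q(q + 1)(q + 3)(q + 4) = 0 at q ∈ {-4, -3, -1, 0}.
The Hessian is diagonal: diag(f_pp, f_qq). Second derivatives: f_pp(-4)=-1260, f_pp(-2)=300, f_pp(-1)=-360, f_pp(3)=4200; f_qq(-4)=-180, f_qq(-3)=90, f_qq(-1)=-90, f_qq(0)=180.
Local maxima occur where both diagonal entries negative: (-4, -4), (-4, -1), (-1, -4), (-1, -1). Count: 4.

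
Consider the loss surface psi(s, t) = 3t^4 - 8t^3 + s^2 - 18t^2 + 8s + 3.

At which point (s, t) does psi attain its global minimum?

(-4, 3)

psi(s,t) separates as P(s) + Q(t) + 3, so its minimum is min P + min Q + 3.
P'(s) = 2s + 8 vanishes at s ∈ {-4}; Q'(t) = 12t(t - 3)(t + 1) vanishes at t ∈ {-1, 0, 3}.
Local minima of P (where P''>0): P(-4)=-16. Local minima of Q: Q(-1)=-7, Q(3)=-135.
So the global minimum of psi is P(-4) + Q(3) + 3 = -16 − 135 + 3 = -148, attained at (-4, 3).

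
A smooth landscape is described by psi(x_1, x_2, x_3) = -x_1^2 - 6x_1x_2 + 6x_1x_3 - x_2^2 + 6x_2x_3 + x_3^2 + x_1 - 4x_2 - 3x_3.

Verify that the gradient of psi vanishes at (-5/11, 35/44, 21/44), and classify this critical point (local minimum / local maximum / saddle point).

∇psi = (-2x_1 - 6x_2 + 6x_3 + 1, -6x_1 - 2x_2 + 6x_3 - 4, 6x_1 + 6x_2 + 2x_3 - 3); substituting (-5/11, 35/44, 21/44) gives ∇psi = (0, 0, 0), so (-5/11, 35/44, 21/44) is indeed a critical point.
The Hessian is constant: H = [[-2, -6, 6], [-6, -2, 6], [6, 6, 2]].
Leading principal minors: Δ₁ = -2, Δ₂ = -32, Δ₃ = -352.
The minors fit neither the all-positive nor the alternating-sign pattern, so H is indefinite: a saddle point.

saddle point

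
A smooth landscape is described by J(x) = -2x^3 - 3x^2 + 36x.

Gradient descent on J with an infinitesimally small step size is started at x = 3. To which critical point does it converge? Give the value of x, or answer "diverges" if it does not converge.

J'(x) = -6(x - 2)(x + 3), so J'(3) = -36.
Gradient descent moves in the -J' direction, i.e. x is increasing.
There is no critical point above x=3, and J' keeps the same sign, so the iterate runs off to +∞.

diverges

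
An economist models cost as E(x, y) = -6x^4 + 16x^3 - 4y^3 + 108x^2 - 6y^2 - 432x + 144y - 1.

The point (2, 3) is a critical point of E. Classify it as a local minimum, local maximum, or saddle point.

saddle point

The mixed partial ∂²E/∂x∂y is 0, so the Hessian at any point is diag(E_xx, E_yy) = diag(24(-3x^2 + 4x + 9), -12(2y + 1)).
At (2, 3): H = diag(120, -84).
The eigenvalues have opposite signs, so H is indefinite: a saddle point.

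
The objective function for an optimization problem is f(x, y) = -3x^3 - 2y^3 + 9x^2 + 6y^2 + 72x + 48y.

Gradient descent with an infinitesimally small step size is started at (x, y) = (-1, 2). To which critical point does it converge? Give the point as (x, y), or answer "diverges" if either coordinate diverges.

(-2, -2)

f is separable, so gradient descent decouples: x follows -∂f/∂x, y follows -∂f/∂y.
∂f/∂x = -9(x - 4)(x + 2); at x=-1 this is 45, so x decreases.
∂f/∂y = -6(y - 4)(y + 2); at y=2 this is 48, so y decreases.
x converges to its nearest critical value -2 (a local min of the x-part); y converges to -2. The iterate converges to (-2, -2).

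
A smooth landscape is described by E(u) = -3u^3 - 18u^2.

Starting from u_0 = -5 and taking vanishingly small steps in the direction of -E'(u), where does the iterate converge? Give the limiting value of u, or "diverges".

E'(u) = -9u(u + 4), so E'(-5) = -45.
Gradient descent moves in the -E' direction, i.e. u is increasing.
The nearest critical point in that direction is u = -4, where E'' = 36 > 0 (a local minimum). The iterate converges there.

-4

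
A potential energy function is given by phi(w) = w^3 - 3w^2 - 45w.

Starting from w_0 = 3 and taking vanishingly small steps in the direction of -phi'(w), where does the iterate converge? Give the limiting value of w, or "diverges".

phi'(w) = 3(w - 5)(w + 3), so phi'(3) = -36.
Gradient descent moves in the -phi' direction, i.e. w is increasing.
The nearest critical point in that direction is w = 5, where phi'' = 24 > 0 (a local minimum). The iterate converges there.

5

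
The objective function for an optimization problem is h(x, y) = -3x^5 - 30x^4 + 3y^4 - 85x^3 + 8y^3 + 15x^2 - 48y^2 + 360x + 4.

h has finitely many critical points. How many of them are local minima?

h separates as a function of x plus a function of y, so ∇h=0 decouples.
∂h/∂x = -15(x - 1)(x + 2)(x + 3)(x + 4) = 0 at x ∈ {-4, -3, -2, 1}; ∂h/∂y = 12y(y - 2)(y + 4) = 0 at y ∈ {-4, 0, 2}.
The Hessian is diagonal: diag(h_xx, h_yy). Second derivatives: h_xx(-4)=150, h_xx(-3)=-60, h_xx(-2)=90, h_xx(1)=-900; h_yy(-4)=288, h_yy(0)=-96, h_yy(2)=144.
Local minima occur where both diagonal entries positive: (-4, -4), (-4, 2), (-2, -4), (-2, 2). Count: 4.

4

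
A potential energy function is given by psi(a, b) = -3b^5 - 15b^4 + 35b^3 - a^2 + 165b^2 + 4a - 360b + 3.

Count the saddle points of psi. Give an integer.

psi separates as a function of a plus a function of b, so ∇psi=0 decouples.
∂psi/∂a = -2(a - 2) = 0 at a ∈ {2}; ∂psi/∂b = -15(b - 2)(b - 1)(b + 3)(b + 4) = 0 at b ∈ {-4, -3, 1, 2}.
The Hessian is diagonal: diag(psi_aa, psi_bb). Second derivatives: psi_aa(2)=-2; psi_bb(-4)=450, psi_bb(-3)=-300, psi_bb(1)=300, psi_bb(2)=-450.
Saddle points occur where the two diagonal entries have opposite signs: (2, -4), (2, 1). Count: 2.

2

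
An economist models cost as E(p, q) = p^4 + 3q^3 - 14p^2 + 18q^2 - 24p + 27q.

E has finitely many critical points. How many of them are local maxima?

E separates as a function of p plus a function of q, so ∇E=0 decouples.
∂E/∂p = 4(p - 3)(p + 1)(p + 2) = 0 at p ∈ {-2, -1, 3}; ∂E/∂q = 9(q + 1)(q + 3) = 0 at q ∈ {-3, -1}.
The Hessian is diagonal: diag(E_pp, E_qq). Second derivatives: E_pp(-2)=20, E_pp(-1)=-16, E_pp(3)=80; E_qq(-3)=-18, E_qq(-1)=18.
Local maxima occur where both diagonal entries negative: (-1, -3). Count: 1.

1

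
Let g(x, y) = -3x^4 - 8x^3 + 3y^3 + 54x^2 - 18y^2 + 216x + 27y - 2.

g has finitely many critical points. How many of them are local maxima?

2

g separates as a function of x plus a function of y, so ∇g=0 decouples.
∂g/∂x = -12(x - 3)(x + 2)(x + 3) = 0 at x ∈ {-3, -2, 3}; ∂g/∂y = 9(y - 3)(y - 1) = 0 at y ∈ {1, 3}.
The Hessian is diagonal: diag(g_xx, g_yy). Second derivatives: g_xx(-3)=-72, g_xx(-2)=60, g_xx(3)=-360; g_yy(1)=-18, g_yy(3)=18.
Local maxima occur where both diagonal entries negative: (-3, 1), (3, 1). Count: 2.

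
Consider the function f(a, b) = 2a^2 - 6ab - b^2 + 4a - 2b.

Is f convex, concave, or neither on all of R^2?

neither

f is quadratic, so its Hessian is the constant matrix H = [[4, -6], [-6, -2]].
det(H) = -44, tr(H) = 2.
det(H) < 0, so H is indefinite: neither convex nor concave.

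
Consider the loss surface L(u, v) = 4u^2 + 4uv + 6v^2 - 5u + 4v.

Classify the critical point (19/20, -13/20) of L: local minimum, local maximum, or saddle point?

local minimum

The Hessian of L is constant: H = [[8, 4], [4, 12]].
det(H) = 8·12 − 4² = 80.
det(H) > 0 and tr(H) = 20 > 0, so H is positive definite and the point is a local minimum.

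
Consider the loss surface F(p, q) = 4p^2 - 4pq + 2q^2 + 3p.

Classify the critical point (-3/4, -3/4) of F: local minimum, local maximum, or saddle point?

local minimum

The Hessian of F is constant: H = [[8, -4], [-4, 4]].
det(H) = 8·4 − (-4)² = 16.
det(H) > 0 and tr(H) = 12 > 0, so H is positive definite and the point is a local minimum.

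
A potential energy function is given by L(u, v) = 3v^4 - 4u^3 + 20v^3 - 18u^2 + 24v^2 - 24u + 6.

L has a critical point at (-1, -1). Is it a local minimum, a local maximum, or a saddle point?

The mixed partial ∂²L/∂u∂v is 0, so the Hessian at any point is diag(L_uu, L_vv) = diag(-12(2u + 3), 12(3v^2 + 10v + 4)).
At (-1, -1): H = diag(-12, -36).
Both eigenvalues are negative, so H is negative definite: a local maximum.

local maximum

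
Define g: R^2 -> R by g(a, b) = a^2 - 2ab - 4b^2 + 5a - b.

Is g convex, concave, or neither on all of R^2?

neither

g is quadratic, so its Hessian is the constant matrix H = [[2, -2], [-2, -8]].
det(H) = -20, tr(H) = -6.
det(H) < 0, so H is indefinite: neither convex nor concave.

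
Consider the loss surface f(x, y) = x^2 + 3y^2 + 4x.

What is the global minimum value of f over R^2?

f(x,y) separates as P(x) + Q(y), so its minimum is min P + min Q.
P'(x) = 2x + 4 vanishes at x ∈ {-2}; Q'(y) = 6y vanishes at y ∈ {0}.
Local minima of P (where P''>0): P(-2)=-4. Local minima of Q: Q(0)=0.
So the global minimum of f is P(-2) + Q(0) = -4 + 0 = -4, attained at (-2, 0).

-4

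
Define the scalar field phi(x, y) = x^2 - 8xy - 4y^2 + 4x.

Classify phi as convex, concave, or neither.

phi is quadratic, so its Hessian is the constant matrix H = [[2, -8], [-8, -8]].
det(H) = -80, tr(H) = -6.
det(H) < 0, so H is indefinite: neither convex nor concave.

neither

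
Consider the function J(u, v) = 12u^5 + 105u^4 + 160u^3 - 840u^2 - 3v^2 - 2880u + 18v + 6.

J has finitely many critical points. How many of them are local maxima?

J separates as a function of u plus a function of v, so ∇J=0 decouples.
∂J/∂u = 60(u - 2)(u + 2)(u + 3)(u + 4) = 0 at u ∈ {-4, -3, -2, 2}; ∂J/∂v = -6(v - 3) = 0 at v ∈ {3}.
The Hessian is diagonal: diag(J_uu, J_vv). Second derivatives: J_uu(-4)=-720, J_uu(-3)=300, J_uu(-2)=-480, J_uu(2)=7200; J_vv(3)=-6.
Local maxima occur where both diagonal entries negative: (-4, 3), (-2, 3). Count: 2.

2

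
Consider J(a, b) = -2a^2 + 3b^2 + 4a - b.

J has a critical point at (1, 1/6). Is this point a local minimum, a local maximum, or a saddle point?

saddle point

The Hessian of J is constant: H = [[-4, 0], [0, 6]].
det(H) = (-4)·6 − 0² = -24.
Since det(H) < 0, H is indefinite and the critical point is a saddle point.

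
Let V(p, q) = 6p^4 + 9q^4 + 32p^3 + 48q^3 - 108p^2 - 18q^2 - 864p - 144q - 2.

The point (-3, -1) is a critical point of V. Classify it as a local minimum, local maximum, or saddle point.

local maximum

The mixed partial ∂²V/∂p∂q is 0, so the Hessian at any point is diag(V_pp, V_qq) = diag(24(3p^2 + 8p - 9), 36(3q^2 + 8q - 1)).
At (-3, -1): H = diag(-144, -216).
Both eigenvalues are negative, so H is negative definite: a local maximum.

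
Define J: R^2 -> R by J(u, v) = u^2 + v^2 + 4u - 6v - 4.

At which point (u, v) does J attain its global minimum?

(-2, 3)

J(u,v) separates as P(u) + Q(v) − 4, so its minimum is min P + min Q − 4.
P'(u) = 2u + 4 vanishes at u ∈ {-2}; Q'(v) = 2v - 6 vanishes at v ∈ {3}.
Local minima of P (where P''>0): P(-2)=-4. Local minima of Q: Q(3)=-9.
So the global minimum of J is P(-2) + Q(3) − 4 = -4 − 9 − 4 = -17, attained at (-2, 3).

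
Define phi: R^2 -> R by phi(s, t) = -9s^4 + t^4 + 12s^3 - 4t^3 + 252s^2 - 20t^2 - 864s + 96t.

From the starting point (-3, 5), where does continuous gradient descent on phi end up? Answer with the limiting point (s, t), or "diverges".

phi is separable, so gradient descent decouples: s follows -∂phi/∂s, t follows -∂phi/∂t.
∂phi/∂s = -36(s - 3)(s - 2)(s + 4); at s=-3 this is -1080, so s increases.
∂phi/∂t = 4(t - 4)(t - 2)(t + 3); at t=5 this is 96, so t decreases.
s converges to its nearest critical value 2 (a local min of the s-part); t converges to 4. The iterate converges to (2, 4).

(2, 4)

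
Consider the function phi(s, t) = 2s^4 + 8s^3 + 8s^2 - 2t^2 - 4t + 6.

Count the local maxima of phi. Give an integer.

1

phi separates as a function of s plus a function of t, so ∇phi=0 decouples.
∂phi/∂s = 8s(s + 1)(s + 2) = 0 at s ∈ {-2, -1, 0}; ∂phi/∂t = -4(t + 1) = 0 at t ∈ {-1}.
The Hessian is diagonal: diag(phi_ss, phi_tt). Second derivatives: phi_ss(-2)=16, phi_ss(-1)=-8, phi_ss(0)=16; phi_tt(-1)=-4.
Local maxima occur where both diagonal entries negative: (-1, -1). Count: 1.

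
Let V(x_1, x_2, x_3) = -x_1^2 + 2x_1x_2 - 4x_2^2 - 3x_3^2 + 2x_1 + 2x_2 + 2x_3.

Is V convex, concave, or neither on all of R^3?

concave

V is quadratic, so its Hessian is the constant matrix H = [[-2, 2, 0], [2, -8, 0], [0, 0, -6]].
Leading principal minors: -2, 12, -72.
Signs alternate −, +, − ⇒ H ≺ 0 ⇒ concave.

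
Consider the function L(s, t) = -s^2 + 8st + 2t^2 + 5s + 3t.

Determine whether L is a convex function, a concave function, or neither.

neither

L is quadratic, so its Hessian is the constant matrix H = [[-2, 8], [8, 4]].
det(H) = -72, tr(H) = 2.
det(H) < 0, so H is indefinite: neither convex nor concave.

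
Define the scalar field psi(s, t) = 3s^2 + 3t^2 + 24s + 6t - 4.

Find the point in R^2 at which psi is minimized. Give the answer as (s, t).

(-4, -1)

psi(s,t) separates as P(s) + Q(t) − 4, so its minimum is min P + min Q − 4.
P'(s) = 6s + 24 vanishes at s ∈ {-4}; Q'(t) = 6(t + 1) vanishes at t ∈ {-1}.
Local minima of P (where P''>0): P(-4)=-48. Local minima of Q: Q(-1)=-3.
So the global minimum of psi is P(-4) + Q(-1) − 4 = -48 − 3 − 4 = -55, attained at (-4, -1).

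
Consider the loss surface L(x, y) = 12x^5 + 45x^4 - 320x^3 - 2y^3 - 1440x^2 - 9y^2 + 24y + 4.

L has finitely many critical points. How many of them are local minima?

L separates as a function of x plus a function of y, so ∇L=0 decouples.
∂L/∂x = 60x(x - 4)(x + 3)(x + 4) = 0 at x ∈ {-4, -3, 0, 4}; ∂L/∂y = -6(y - 1)(y + 4) = 0 at y ∈ {-4, 1}.
The Hessian is diagonal: diag(L_xx, L_yy). Second derivatives: L_xx(-4)=-1920, L_xx(-3)=1260, L_xx(0)=-2880, L_xx(4)=13440; L_yy(-4)=30, L_yy(1)=-30.
Local minima occur where both diagonal entries positive: (-3, -4), (4, -4). Count: 2.

2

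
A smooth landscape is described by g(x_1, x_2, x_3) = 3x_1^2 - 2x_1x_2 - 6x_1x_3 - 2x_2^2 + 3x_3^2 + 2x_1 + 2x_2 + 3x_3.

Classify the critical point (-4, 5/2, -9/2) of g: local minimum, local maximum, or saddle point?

The Hessian is constant: H = [[6, -2, -6], [-2, -4, 0], [-6, 0, 6]].
Leading principal minors: Δ₁ = 6, Δ₂ = -28, Δ₃ = -24.
The minors fit neither the all-positive nor the alternating-sign pattern, so H is indefinite: a saddle point.

saddle point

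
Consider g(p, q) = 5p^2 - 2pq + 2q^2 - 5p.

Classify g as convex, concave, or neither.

convex

g is quadratic, so its Hessian is the constant matrix H = [[10, -2], [-2, 4]].
det(H) = 36, tr(H) = 14.
det(H) > 0 and tr(H) > 0, so H is positive definite everywhere: convex.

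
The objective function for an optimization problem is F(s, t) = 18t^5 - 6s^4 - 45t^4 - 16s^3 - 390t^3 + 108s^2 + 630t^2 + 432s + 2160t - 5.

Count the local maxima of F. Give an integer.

4

F separates as a function of s plus a function of t, so ∇F=0 decouples.
∂F/∂s = -24(s - 3)(s + 2)(s + 3) = 0 at s ∈ {-3, -2, 3}; ∂F/∂t = 90(t - 4)(t - 2)(t + 1)(t + 3) = 0 at t ∈ {-3, -1, 2, 4}.
The Hessian is diagonal: diag(F_ss, F_tt). Second derivatives: F_ss(-3)=-144, F_ss(-2)=120, F_ss(3)=-720; F_tt(-3)=-6300, F_tt(-1)=2700, F_tt(2)=-2700, F_tt(4)=6300.
Local maxima occur where both diagonal entries negative: (-3, -3), (-3, 2), (3, -3), (3, 2). Count: 4.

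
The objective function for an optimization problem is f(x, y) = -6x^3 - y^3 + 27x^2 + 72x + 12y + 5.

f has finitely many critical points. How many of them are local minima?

1

f separates as a function of x plus a function of y, so ∇f=0 decouples.
∂f/∂x = -18(x - 4)(x + 1) = 0 at x ∈ {-1, 4}; ∂f/∂y = -3(y - 2)(y + 2) = 0 at y ∈ {-2, 2}.
The Hessian is diagonal: diag(f_xx, f_yy). Second derivatives: f_xx(-1)=90, f_xx(4)=-90; f_yy(-2)=12, f_yy(2)=-12.
Local minima occur where both diagonal entries positive: (-1, -2). Count: 1.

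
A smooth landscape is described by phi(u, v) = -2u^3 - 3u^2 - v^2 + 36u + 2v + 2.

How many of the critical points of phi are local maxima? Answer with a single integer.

phi separates as a function of u plus a function of v, so ∇phi=0 decouples.
∂phi/∂u = -6(u - 2)(u + 3) = 0 at u ∈ {-3, 2}; ∂phi/∂v = -2(v - 1) = 0 at v ∈ {1}.
The Hessian is diagonal: diag(phi_uu, phi_vv). Second derivatives: phi_uu(-3)=30, phi_uu(2)=-30; phi_vv(1)=-2.
Local maxima occur where both diagonal entries negative: (2, 1). Count: 1.

1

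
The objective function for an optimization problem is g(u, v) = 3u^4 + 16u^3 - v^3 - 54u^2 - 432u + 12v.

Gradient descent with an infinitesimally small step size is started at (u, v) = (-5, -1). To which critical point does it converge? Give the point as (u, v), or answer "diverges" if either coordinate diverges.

(-4, -2)

g is separable, so gradient descent decouples: u follows -∂g/∂u, v follows -∂g/∂v.
∂g/∂u = 12(u - 3)(u + 3)(u + 4); at u=-5 this is -192, so u increases.
∂g/∂v = -3(v - 2)(v + 2); at v=-1 this is 9, so v decreases.
u converges to its nearest critical value -4 (a local min of the u-part); v converges to -2. The iterate converges to (-4, -2).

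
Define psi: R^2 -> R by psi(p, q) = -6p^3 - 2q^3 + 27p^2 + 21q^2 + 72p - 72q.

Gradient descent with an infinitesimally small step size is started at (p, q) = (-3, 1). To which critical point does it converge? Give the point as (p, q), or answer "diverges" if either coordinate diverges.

(-1, 3)

psi is separable, so gradient descent decouples: p follows -∂psi/∂p, q follows -∂psi/∂q.
∂psi/∂p = -18(p - 4)(p + 1); at p=-3 this is -252, so p increases.
∂psi/∂q = -6(q - 4)(q - 3); at q=1 this is -36, so q increases.
p converges to its nearest critical value -1 (a local min of the p-part); q converges to 3. The iterate converges to (-1, 3).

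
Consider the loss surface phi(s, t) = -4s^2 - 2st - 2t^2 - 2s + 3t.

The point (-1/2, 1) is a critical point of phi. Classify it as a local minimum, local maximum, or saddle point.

local maximum

The Hessian of phi is constant: H = [[-8, -2], [-2, -4]].
det(H) = (-8)·(-4) − (-2)² = 28.
det(H) > 0 and tr(H) = -12 < 0, so H is negative definite and the point is a local maximum.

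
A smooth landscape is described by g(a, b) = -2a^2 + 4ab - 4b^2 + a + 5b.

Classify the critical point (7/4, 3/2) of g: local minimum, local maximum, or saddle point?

The Hessian of g is constant: H = [[-4, 4], [4, -8]].
det(H) = (-4)·(-8) − 4² = 16.
det(H) > 0 and tr(H) = -12 < 0, so H is negative definite and the point is a local maximum.

local maximum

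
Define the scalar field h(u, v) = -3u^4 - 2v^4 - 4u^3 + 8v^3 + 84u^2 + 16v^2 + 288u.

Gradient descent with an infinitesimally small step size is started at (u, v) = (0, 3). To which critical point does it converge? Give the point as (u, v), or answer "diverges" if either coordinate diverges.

h is separable, so gradient descent decouples: u follows -∂h/∂u, v follows -∂h/∂v.
∂h/∂u = -12(u - 4)(u + 2)(u + 3); at u=0 this is 288, so u decreases.
∂h/∂v = -8v(v - 4)(v + 1); at v=3 this is 96, so v decreases.
u converges to its nearest critical value -2 (a local min of the u-part); v converges to 0. The iterate converges to (-2, 0).

(-2, 0)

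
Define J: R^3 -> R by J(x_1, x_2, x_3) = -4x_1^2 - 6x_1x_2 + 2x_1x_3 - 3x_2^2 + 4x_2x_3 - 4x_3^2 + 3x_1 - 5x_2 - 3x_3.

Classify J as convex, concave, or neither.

J is quadratic, so its Hessian is the constant matrix H = [[-8, -6, 2], [-6, -6, 4], [2, 4, -8]].
Leading principal minors: -8, 12, -40.
Signs alternate −, +, − ⇒ H ≺ 0 ⇒ concave.

concave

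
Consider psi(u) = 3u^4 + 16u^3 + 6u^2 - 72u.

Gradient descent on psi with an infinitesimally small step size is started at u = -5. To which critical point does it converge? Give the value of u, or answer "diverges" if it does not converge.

psi'(u) = 12(u - 1)(u + 2)(u + 3), so psi'(-5) = -432.
Gradient descent moves in the -psi' direction, i.e. u is increasing.
The nearest critical point in that direction is u = -3, where psi'' = 48 > 0 (a local minimum). The iterate converges there.

-3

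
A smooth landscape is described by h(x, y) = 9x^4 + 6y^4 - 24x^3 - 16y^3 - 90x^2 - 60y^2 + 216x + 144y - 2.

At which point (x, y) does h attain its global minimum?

h(x,y) separates as P(x) + Q(y) − 2, so its minimum is min P + min Q − 2.
P'(x) = 36(x - 3)(x - 1)(x + 2) vanishes at x ∈ {-2, 1, 3}; Q'(y) = 24(y - 3)(y - 1)(y + 2) vanishes at y ∈ {-2, 1, 3}.
Local minima of P (where P''>0): P(-2)=-456, P(3)=-81. Local minima of Q: Q(-2)=-304, Q(3)=-54.
So the global minimum of h is P(-2) + Q(-2) − 2 = -456 − 304 − 2 = -762, attained at (-2, -2).

(-2, -2)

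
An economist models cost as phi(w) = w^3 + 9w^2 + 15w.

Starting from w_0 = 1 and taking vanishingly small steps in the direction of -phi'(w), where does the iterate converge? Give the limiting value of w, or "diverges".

-1

phi'(w) = 3(w + 1)(w + 5), so phi'(1) = 36.
Gradient descent moves in the -phi' direction, i.e. w is decreasing.
The nearest critical point in that direction is w = -1, where phi'' = 12 > 0 (a local minimum). The iterate converges there.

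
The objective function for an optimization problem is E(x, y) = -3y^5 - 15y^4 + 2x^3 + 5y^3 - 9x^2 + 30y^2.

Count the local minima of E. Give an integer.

E separates as a function of x plus a function of y, so ∇E=0 decouples.
∂E/∂x = 6x(x - 3) = 0 at x ∈ {0, 3}; ∂E/∂y = -15y(y - 1)(y + 1)(y + 4) = 0 at y ∈ {-4, -1, 0, 1}.
The Hessian is diagonal: diag(E_xx, E_yy). Second derivatives: E_xx(0)=-18, E_xx(3)=18; E_yy(-4)=900, E_yy(-1)=-90, E_yy(0)=60, E_yy(1)=-150.
Local minima occur where both diagonal entries positive: (3, -4), (3, 0). Count: 2.

2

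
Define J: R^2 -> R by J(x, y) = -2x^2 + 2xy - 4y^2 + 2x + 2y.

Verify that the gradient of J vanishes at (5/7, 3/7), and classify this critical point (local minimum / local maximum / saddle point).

local maximum

∇J = (-4x + 2y + 2, 2x - 8y + 2); substituting (5/7, 3/7) gives ∇J = (0, 0), so (5/7, 3/7) is indeed a critical point.
The Hessian of J is constant: H = [[-4, 2], [2, -8]].
det(H) = (-4)·(-8) − 2² = 28.
det(H) > 0 and tr(H) = -12 < 0, so H is negative definite and the point is a local maximum.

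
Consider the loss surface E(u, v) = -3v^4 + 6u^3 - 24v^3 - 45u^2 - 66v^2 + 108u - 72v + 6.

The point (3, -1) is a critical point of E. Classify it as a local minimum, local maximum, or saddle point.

saddle point

The mixed partial ∂²E/∂u∂v is 0, so the Hessian at any point is diag(E_uu, E_vv) = diag(18(2u - 5), -12(3v^2 + 12v + 11)).
At (3, -1): H = diag(18, -24).
The eigenvalues have opposite signs, so H is indefinite: a saddle point.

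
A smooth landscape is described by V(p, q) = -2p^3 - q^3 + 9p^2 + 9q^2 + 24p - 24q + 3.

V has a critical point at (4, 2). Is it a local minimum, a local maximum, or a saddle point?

saddle point

The mixed partial ∂²V/∂p∂q is 0, so the Hessian at any point is diag(V_pp, V_qq) = diag(6(-2p + 3), 6(-q + 3)).
At (4, 2): H = diag(-30, 6).
The eigenvalues have opposite signs, so H is indefinite: a saddle point.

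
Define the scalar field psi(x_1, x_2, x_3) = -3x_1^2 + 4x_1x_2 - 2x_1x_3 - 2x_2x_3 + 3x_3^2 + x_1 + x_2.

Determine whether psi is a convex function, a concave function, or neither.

psi is quadratic, so its Hessian is the constant matrix H = [[-6, 4, -2], [4, 0, -2], [-2, -2, 6]].
Leading principal minors: -6, -16, -40.
Neither pattern holds ⇒ H is indefinite ⇒ neither convex nor concave.

neither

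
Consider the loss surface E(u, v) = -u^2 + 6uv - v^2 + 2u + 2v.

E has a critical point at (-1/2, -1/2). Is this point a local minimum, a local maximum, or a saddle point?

saddle point

The Hessian of E is constant: H = [[-2, 6], [6, -2]].
det(H) = (-2)·(-2) − 6² = -32.
Since det(H) < 0, H is indefinite and the critical point is a saddle point.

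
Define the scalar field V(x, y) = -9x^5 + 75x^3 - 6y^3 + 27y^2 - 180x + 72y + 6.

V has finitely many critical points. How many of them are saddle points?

V separates as a function of x plus a function of y, so ∇V=0 decouples.
∂V/∂x = -45(x - 2)(x - 1)(x + 1)(x + 2) = 0 at x ∈ {-2, -1, 1, 2}; ∂V/∂y = -18(y - 4)(y + 1) = 0 at y ∈ {-1, 4}.
The Hessian is diagonal: diag(V_xx, V_yy). Second derivatives: V_xx(-2)=540, V_xx(-1)=-270, V_xx(1)=270, V_xx(2)=-540; V_yy(-1)=90, V_yy(4)=-90.
Saddle points occur where the two diagonal entries have opposite signs: (-2, 4), (-1, -1), (1, 4), (2, -1). Count: 4.

4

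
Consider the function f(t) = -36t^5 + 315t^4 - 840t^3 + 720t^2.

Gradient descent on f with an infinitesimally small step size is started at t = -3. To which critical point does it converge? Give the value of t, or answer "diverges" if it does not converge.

f'(t) = -180t(t - 4)(t - 2)(t - 1), so f'(-3) = -75600.
Gradient descent moves in the -f' direction, i.e. t is increasing.
The nearest critical point in that direction is t = 0, where f'' = 1440 > 0 (a local minimum). The iterate converges there.

0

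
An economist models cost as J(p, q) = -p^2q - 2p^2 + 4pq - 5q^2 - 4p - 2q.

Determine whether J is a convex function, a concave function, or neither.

neither

The term -p^2q is cubic, so the Hessian is not constant.
∂²J/∂p² = -2q - 4, which takes both signs as q varies (negative for sufficiently large q). A diagonal entry of the Hessian changing sign means the Hessian is neither positive- nor negative-semidefinite on all of R^2.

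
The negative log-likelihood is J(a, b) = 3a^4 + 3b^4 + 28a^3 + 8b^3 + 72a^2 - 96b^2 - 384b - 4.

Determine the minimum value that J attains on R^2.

J(a,b) separates as P(a) + Q(b) − 4, so its minimum is min P + min Q − 4.
P'(a) = 12a(a + 3)(a + 4) vanishes at a ∈ {-4, -3, 0}; Q'(b) = 12(b - 4)(b + 2)(b + 4) vanishes at b ∈ {-4, -2, 4}.
Local minima of P (where P''>0): P(-4)=128, P(0)=0. Local minima of Q: Q(-4)=256, Q(4)=-1792.
So the global minimum of J is P(0) + Q(4) − 4 = 0 − 1792 − 4 = -1796, attained at (0, 4).

-1796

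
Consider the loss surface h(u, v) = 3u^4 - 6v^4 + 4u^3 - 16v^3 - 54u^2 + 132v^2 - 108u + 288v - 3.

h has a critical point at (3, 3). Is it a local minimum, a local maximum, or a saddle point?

saddle point

The mixed partial ∂²h/∂u∂v is 0, so the Hessian at any point is diag(h_uu, h_vv) = diag(12(3u^2 + 2u - 9), 24(-3v^2 - 4v + 11)).
At (3, 3): H = diag(288, -672).
The eigenvalues have opposite signs, so H is indefinite: a saddle point.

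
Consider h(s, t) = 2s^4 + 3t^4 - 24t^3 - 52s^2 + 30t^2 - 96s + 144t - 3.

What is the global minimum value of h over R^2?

-794

h(s,t) separates as P(s) + Q(t) − 3, so its minimum is min P + min Q − 3.
P'(s) = 8(s - 4)(s + 1)(s + 3) vanishes at s ∈ {-3, -1, 4}; Q'(t) = 12(t - 4)(t - 3)(t + 1) vanishes at t ∈ {-1, 3, 4}.
Local minima of P (where P''>0): P(-3)=-18, P(4)=-704. Local minima of Q: Q(-1)=-87, Q(4)=288.
So the global minimum of h is P(4) + Q(-1) − 3 = -704 − 87 − 3 = -794, attained at (4, -1).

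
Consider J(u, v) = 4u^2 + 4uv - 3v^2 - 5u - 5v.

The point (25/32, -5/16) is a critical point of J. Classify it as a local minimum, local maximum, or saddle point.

The Hessian of J is constant: H = [[8, 4], [4, -6]].
det(H) = 8·(-6) − 4² = -64.
Since det(H) < 0, H is indefinite and the critical point is a saddle point.

saddle point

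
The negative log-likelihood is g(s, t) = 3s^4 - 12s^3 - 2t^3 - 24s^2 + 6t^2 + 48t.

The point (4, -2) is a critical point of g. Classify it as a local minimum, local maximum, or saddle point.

local minimum

The mixed partial ∂²g/∂s∂t is 0, so the Hessian at any point is diag(g_ss, g_tt) = diag(12(3s^2 - 6s - 4), 12(-t + 1)).
At (4, -2): H = diag(240, 36).
Both eigenvalues are positive, so H is positive definite: a local minimum.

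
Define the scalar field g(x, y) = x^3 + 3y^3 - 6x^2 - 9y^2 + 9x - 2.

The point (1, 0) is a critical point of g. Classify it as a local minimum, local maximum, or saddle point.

local maximum

The mixed partial ∂²g/∂x∂y is 0, so the Hessian at any point is diag(g_xx, g_yy) = diag(6(x - 2), 18(y - 1)).
At (1, 0): H = diag(-6, -18).
Both eigenvalues are negative, so H is negative definite: a local maximum.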